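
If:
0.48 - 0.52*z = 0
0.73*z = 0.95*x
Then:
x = 0.71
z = 0.92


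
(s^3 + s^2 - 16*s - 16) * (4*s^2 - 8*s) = 4*s^5 - 4*s^4 - 72*s^3 + 64*s^2 + 128*s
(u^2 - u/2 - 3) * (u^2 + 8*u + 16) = u^4 + 15*u^3/2 + 9*u^2 - 32*u - 48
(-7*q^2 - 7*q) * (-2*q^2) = 14*q^4 + 14*q^3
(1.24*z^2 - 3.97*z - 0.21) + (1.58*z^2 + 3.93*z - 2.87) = 2.82*z^2 - 0.04*z - 3.08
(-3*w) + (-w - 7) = -4*w - 7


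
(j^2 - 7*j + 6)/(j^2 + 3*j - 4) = (j - 6)/(j + 4)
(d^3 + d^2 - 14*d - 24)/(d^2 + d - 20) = (d^2 + 5*d + 6)/(d + 5)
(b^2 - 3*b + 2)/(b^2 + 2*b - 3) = (b - 2)/(b + 3)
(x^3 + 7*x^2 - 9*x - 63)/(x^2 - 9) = x + 7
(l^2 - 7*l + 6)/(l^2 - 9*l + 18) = (l - 1)/(l - 3)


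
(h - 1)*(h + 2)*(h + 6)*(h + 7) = h^4 + 14*h^3 + 53*h^2 + 16*h - 84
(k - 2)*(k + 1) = k^2 - k - 2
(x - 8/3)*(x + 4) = x^2 + 4*x/3 - 32/3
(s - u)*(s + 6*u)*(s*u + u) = s^3*u + 5*s^2*u^2 + s^2*u - 6*s*u^3 + 5*s*u^2 - 6*u^3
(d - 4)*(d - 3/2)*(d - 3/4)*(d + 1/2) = d^4 - 23*d^3/4 + 7*d^2 + 9*d/16 - 9/4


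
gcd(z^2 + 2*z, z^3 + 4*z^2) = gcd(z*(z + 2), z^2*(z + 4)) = z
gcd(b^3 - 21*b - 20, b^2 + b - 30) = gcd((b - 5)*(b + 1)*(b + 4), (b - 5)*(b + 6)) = b - 5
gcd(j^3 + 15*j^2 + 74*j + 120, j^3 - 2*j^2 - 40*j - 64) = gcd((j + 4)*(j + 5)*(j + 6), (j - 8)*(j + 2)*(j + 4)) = j + 4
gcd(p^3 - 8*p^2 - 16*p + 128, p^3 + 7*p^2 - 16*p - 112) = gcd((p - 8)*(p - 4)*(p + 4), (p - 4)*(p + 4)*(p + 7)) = p^2 - 16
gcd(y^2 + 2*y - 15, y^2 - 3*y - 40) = y + 5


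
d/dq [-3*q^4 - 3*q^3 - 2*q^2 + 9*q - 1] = -12*q^3 - 9*q^2 - 4*q + 9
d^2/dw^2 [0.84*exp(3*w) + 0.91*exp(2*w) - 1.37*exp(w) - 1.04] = (7.56*exp(2*w) + 3.64*exp(w) - 1.37)*exp(w)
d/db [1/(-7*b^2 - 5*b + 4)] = (14*b + 5)/(7*b^2 + 5*b - 4)^2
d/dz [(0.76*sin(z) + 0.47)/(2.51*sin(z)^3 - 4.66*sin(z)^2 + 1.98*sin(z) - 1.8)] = (-3.8152*sin(z)^3 + 0.00250000000000083*sin(z)^2 + 4.3804*sin(z) - 2.2986)*cos(z)/(6.3001*sin(z)^6 - 23.3932*sin(z)^5 + 31.6552*sin(z)^4 - 27.4896*sin(z)^3 + 20.6964*sin(z)^2 - 7.128*sin(z) + 3.24)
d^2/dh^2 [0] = 0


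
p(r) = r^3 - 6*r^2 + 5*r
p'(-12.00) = 581.00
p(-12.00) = -2652.00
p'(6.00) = 41.00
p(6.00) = 30.00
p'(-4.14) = 106.10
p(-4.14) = -194.50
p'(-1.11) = 22.02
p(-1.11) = -14.31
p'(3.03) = -3.82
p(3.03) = -12.12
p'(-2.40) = 51.08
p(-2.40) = -60.38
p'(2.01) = -7.00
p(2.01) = -6.07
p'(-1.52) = 30.17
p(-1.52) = -24.97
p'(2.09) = -6.98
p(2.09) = -6.63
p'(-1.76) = 35.41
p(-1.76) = -32.84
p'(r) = 3*r^2 - 12*r + 5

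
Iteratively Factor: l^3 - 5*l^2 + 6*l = (l - 2)*(l^2 - 3*l) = (l - 3)*(l - 2)*(l)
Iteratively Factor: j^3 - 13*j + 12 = (j + 4)*(j^2 - 4*j + 3) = (j - 1)*(j + 4)*(j - 3)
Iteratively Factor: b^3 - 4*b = (b + 2)*(b^2 - 2*b) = b*(b + 2)*(b - 2)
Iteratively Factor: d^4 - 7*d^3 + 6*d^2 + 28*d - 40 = (d - 2)*(d^3 - 5*d^2 - 4*d + 20) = (d - 2)^2*(d^2 - 3*d - 10) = (d - 5)*(d - 2)^2*(d + 2)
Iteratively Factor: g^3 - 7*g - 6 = (g + 1)*(g^2 - g - 6) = (g - 3)*(g + 1)*(g + 2)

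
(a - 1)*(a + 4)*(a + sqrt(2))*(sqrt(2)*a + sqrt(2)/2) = sqrt(2)*a^4 + 2*a^3 + 7*sqrt(2)*a^3/2 - 5*sqrt(2)*a^2/2 + 7*a^2 - 5*a - 2*sqrt(2)*a - 4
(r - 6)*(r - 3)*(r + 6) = r^3 - 3*r^2 - 36*r + 108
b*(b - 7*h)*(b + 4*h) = b^3 - 3*b^2*h - 28*b*h^2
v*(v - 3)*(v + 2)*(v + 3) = v^4 + 2*v^3 - 9*v^2 - 18*v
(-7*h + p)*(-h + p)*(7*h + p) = 49*h^3 - 49*h^2*p - h*p^2 + p^3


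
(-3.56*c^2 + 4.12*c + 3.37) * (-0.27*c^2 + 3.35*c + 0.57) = 0.9612*c^4 - 13.0384*c^3 + 10.8629*c^2 + 13.6379*c + 1.9209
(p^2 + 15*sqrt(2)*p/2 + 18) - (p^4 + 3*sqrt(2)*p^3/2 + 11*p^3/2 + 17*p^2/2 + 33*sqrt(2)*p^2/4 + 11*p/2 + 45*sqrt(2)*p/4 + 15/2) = -p^4 - 11*p^3/2 - 3*sqrt(2)*p^3/2 - 33*sqrt(2)*p^2/4 - 15*p^2/2 - 11*p/2 - 15*sqrt(2)*p/4 + 21/2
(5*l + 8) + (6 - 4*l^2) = -4*l^2 + 5*l + 14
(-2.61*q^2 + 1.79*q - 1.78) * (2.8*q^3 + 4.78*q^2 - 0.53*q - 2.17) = -7.308*q^5 - 7.4638*q^4 + 4.9555*q^3 - 3.7934*q^2 - 2.9409*q + 3.8626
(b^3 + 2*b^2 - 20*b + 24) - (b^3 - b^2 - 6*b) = 3*b^2 - 14*b + 24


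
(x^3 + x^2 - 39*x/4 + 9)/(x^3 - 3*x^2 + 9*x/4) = (x + 4)/x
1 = 1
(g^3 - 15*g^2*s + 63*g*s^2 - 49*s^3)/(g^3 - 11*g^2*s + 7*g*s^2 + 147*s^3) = (g - s)/(g + 3*s)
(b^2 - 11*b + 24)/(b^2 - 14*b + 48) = (b - 3)/(b - 6)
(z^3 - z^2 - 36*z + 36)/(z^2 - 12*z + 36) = (z^2 + 5*z - 6)/(z - 6)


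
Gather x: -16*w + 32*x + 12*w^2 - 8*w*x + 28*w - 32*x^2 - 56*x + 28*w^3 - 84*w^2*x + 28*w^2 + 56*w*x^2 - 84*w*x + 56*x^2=28*w^3 + 40*w^2 + 12*w + x^2*(56*w + 24) + x*(-84*w^2 - 92*w - 24)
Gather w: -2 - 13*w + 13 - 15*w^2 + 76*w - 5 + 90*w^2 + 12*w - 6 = 75*w^2 + 75*w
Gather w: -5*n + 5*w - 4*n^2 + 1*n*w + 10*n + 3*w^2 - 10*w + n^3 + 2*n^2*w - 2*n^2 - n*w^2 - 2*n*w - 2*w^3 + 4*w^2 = n^3 - 6*n^2 + 5*n - 2*w^3 + w^2*(7 - n) + w*(2*n^2 - n - 5)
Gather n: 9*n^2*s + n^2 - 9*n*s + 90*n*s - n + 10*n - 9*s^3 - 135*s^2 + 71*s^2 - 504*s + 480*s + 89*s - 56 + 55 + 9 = n^2*(9*s + 1) + n*(81*s + 9) - 9*s^3 - 64*s^2 + 65*s + 8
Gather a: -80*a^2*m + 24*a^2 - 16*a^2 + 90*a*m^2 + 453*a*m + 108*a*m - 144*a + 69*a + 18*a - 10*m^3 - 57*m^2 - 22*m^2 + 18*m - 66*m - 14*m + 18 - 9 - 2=a^2*(8 - 80*m) + a*(90*m^2 + 561*m - 57) - 10*m^3 - 79*m^2 - 62*m + 7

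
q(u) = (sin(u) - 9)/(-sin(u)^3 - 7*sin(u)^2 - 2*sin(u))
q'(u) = (sin(u) - 9)*(3*sin(u)^2*cos(u) + 14*sin(u)*cos(u) + 2*cos(u))/(-sin(u)^3 - 7*sin(u)^2 - 2*sin(u))^2 + cos(u)/(-sin(u)^3 - 7*sin(u)^2 - 2*sin(u))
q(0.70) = 1.87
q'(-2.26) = -9.00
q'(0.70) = -4.11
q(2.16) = 1.15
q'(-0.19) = 274.04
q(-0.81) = 5.27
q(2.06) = 1.03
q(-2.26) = 4.51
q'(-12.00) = -7.31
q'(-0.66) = 29.35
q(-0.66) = 8.18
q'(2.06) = 1.08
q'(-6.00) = -41.36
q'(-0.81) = 12.58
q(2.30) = 1.42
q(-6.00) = 7.74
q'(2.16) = 1.50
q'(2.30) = 2.42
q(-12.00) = 2.61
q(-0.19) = -68.18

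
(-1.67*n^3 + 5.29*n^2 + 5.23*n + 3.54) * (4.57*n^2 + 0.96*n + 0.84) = -7.6319*n^5 + 22.5721*n^4 + 27.5767*n^3 + 25.6422*n^2 + 7.7916*n + 2.9736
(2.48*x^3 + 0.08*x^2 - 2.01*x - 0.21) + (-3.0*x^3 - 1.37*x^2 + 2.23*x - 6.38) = -0.52*x^3 - 1.29*x^2 + 0.22*x - 6.59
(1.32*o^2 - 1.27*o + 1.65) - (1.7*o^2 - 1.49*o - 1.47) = -0.38*o^2 + 0.22*o + 3.12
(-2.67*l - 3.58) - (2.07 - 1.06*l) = -1.61*l - 5.65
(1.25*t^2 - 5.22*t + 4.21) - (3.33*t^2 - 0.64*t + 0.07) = -2.08*t^2 - 4.58*t + 4.14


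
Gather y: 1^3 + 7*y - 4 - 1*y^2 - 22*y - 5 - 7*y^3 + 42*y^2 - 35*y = -7*y^3 + 41*y^2 - 50*y - 8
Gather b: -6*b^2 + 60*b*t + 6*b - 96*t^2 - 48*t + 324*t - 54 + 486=-6*b^2 + b*(60*t + 6) - 96*t^2 + 276*t + 432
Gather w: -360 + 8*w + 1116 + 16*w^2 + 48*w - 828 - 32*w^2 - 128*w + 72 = -16*w^2 - 72*w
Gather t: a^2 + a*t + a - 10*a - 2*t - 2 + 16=a^2 - 9*a + t*(a - 2) + 14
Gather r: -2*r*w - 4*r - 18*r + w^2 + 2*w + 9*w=r*(-2*w - 22) + w^2 + 11*w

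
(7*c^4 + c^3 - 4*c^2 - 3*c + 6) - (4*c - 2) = 7*c^4 + c^3 - 4*c^2 - 7*c + 8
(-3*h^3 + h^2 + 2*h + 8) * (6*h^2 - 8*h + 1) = -18*h^5 + 30*h^4 + h^3 + 33*h^2 - 62*h + 8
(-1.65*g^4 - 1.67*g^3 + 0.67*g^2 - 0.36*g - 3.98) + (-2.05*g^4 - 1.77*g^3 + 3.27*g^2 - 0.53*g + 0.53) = -3.7*g^4 - 3.44*g^3 + 3.94*g^2 - 0.89*g - 3.45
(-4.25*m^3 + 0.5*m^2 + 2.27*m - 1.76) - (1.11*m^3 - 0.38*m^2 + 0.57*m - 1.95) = -5.36*m^3 + 0.88*m^2 + 1.7*m + 0.19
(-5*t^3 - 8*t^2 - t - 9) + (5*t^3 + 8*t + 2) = -8*t^2 + 7*t - 7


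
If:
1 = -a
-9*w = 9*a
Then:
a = -1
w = 1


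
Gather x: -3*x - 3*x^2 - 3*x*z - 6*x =-3*x^2 + x*(-3*z - 9)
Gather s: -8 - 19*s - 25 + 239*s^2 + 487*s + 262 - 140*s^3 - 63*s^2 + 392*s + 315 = -140*s^3 + 176*s^2 + 860*s + 544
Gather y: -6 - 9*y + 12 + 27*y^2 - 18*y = 27*y^2 - 27*y + 6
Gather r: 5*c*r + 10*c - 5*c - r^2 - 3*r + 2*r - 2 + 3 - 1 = 5*c - r^2 + r*(5*c - 1)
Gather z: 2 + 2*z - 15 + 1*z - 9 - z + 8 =2*z - 14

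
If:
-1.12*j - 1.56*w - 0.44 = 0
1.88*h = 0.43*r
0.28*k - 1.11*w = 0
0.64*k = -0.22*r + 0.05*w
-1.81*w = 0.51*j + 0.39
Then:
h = 0.45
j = -0.15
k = -0.68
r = 1.95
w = -0.17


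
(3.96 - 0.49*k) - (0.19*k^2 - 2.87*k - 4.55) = -0.19*k^2 + 2.38*k + 8.51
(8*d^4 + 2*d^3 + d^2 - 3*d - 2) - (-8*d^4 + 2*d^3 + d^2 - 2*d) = 16*d^4 - d - 2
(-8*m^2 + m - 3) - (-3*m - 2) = -8*m^2 + 4*m - 1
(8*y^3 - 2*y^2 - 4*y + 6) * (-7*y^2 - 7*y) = -56*y^5 - 42*y^4 + 42*y^3 - 14*y^2 - 42*y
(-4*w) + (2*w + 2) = 2 - 2*w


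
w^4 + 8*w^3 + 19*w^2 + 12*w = w*(w + 1)*(w + 3)*(w + 4)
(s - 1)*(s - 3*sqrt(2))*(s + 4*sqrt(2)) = s^3 - s^2 + sqrt(2)*s^2 - 24*s - sqrt(2)*s + 24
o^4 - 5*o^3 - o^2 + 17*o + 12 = (o - 4)*(o - 3)*(o + 1)^2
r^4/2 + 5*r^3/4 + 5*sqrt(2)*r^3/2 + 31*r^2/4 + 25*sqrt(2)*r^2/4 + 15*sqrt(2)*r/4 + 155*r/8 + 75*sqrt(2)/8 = (r/2 + sqrt(2)/2)*(r + 5/2)*(r + 3*sqrt(2)/2)*(r + 5*sqrt(2)/2)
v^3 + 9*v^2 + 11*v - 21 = (v - 1)*(v + 3)*(v + 7)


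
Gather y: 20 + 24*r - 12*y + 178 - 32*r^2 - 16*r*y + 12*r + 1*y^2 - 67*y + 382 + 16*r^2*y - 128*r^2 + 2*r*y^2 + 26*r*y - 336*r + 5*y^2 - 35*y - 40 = -160*r^2 - 300*r + y^2*(2*r + 6) + y*(16*r^2 + 10*r - 114) + 540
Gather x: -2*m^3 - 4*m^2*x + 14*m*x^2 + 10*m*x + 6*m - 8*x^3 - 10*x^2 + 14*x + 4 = -2*m^3 + 6*m - 8*x^3 + x^2*(14*m - 10) + x*(-4*m^2 + 10*m + 14) + 4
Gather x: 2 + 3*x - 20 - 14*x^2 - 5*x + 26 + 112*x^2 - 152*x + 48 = 98*x^2 - 154*x + 56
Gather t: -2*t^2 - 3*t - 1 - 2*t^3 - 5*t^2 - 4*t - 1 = -2*t^3 - 7*t^2 - 7*t - 2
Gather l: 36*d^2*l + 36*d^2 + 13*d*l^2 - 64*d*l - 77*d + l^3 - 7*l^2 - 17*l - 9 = 36*d^2 - 77*d + l^3 + l^2*(13*d - 7) + l*(36*d^2 - 64*d - 17) - 9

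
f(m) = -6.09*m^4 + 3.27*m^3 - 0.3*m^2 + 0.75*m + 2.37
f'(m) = -24.36*m^3 + 9.81*m^2 - 0.6*m + 0.75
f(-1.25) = -20.29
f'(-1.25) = 64.41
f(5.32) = -4388.02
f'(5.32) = -3392.65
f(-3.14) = -696.20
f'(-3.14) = 853.52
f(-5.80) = -7541.83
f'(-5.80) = 5087.17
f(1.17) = -3.34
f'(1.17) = -25.54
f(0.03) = 2.39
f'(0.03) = 0.74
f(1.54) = -19.50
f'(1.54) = -65.88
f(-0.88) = -4.40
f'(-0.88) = 25.48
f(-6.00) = -8611.89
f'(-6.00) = 5619.27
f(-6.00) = -8611.89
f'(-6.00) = 5619.27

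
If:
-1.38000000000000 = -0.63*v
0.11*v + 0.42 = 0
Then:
No Solution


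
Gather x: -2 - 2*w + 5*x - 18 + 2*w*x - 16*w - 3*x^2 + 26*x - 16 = -18*w - 3*x^2 + x*(2*w + 31) - 36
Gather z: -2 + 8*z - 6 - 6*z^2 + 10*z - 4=-6*z^2 + 18*z - 12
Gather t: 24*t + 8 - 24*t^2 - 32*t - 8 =-24*t^2 - 8*t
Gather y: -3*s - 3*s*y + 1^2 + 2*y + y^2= -3*s + y^2 + y*(2 - 3*s) + 1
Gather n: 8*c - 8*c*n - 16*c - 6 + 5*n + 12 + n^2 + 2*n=-8*c + n^2 + n*(7 - 8*c) + 6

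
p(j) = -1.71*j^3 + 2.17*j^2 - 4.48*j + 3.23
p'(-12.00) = -795.28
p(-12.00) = 3324.35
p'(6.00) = -163.12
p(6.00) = -314.89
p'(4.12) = -73.68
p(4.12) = -97.98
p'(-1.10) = -15.46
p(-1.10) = 13.06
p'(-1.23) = -17.58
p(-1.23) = 15.21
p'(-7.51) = -326.41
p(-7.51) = 883.56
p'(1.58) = -10.43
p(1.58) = -5.18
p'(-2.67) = -52.64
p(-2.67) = 63.21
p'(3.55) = -53.72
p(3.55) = -61.83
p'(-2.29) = -41.32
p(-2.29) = 45.40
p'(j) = -5.13*j^2 + 4.34*j - 4.48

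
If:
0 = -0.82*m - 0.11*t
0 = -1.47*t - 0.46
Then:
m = 0.04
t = -0.31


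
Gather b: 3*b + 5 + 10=3*b + 15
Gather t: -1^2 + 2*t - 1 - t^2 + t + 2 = -t^2 + 3*t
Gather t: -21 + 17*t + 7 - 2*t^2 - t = -2*t^2 + 16*t - 14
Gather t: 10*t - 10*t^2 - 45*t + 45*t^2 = 35*t^2 - 35*t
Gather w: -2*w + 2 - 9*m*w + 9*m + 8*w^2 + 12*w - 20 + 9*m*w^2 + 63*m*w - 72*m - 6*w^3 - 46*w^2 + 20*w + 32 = -63*m - 6*w^3 + w^2*(9*m - 38) + w*(54*m + 30) + 14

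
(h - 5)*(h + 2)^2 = h^3 - h^2 - 16*h - 20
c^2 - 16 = (c - 4)*(c + 4)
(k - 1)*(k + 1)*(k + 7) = k^3 + 7*k^2 - k - 7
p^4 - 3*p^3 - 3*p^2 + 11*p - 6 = (p - 3)*(p - 1)^2*(p + 2)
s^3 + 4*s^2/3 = s^2*(s + 4/3)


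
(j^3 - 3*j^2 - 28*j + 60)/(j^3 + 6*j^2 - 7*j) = (j^3 - 3*j^2 - 28*j + 60)/(j*(j^2 + 6*j - 7))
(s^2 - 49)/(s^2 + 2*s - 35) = (s - 7)/(s - 5)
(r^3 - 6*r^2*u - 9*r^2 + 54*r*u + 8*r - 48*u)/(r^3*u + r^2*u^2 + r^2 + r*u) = (r^3 - 6*r^2*u - 9*r^2 + 54*r*u + 8*r - 48*u)/(r*(r^2*u + r*u^2 + r + u))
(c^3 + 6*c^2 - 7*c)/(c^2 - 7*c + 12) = c*(c^2 + 6*c - 7)/(c^2 - 7*c + 12)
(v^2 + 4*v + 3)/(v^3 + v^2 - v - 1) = (v + 3)/(v^2 - 1)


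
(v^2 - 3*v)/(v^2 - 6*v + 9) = v/(v - 3)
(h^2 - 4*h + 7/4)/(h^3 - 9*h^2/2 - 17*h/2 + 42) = (h - 1/2)/(h^2 - h - 12)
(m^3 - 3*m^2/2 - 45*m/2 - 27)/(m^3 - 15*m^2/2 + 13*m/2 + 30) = (m^2 - 3*m - 18)/(m^2 - 9*m + 20)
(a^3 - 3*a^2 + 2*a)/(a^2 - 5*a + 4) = a*(a - 2)/(a - 4)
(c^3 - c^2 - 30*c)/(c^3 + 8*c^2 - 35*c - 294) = c*(c + 5)/(c^2 + 14*c + 49)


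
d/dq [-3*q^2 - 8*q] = -6*q - 8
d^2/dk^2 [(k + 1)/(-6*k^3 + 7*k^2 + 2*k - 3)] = 2*(-4*(k + 1)*(-9*k^2 + 7*k + 1)^2 + (18*k^2 - 14*k + (k + 1)*(18*k - 7) - 2)*(6*k^3 - 7*k^2 - 2*k + 3))/(6*k^3 - 7*k^2 - 2*k + 3)^3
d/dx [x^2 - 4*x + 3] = 2*x - 4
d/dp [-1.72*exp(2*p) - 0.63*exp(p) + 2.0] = (-3.44*exp(p) - 0.63)*exp(p)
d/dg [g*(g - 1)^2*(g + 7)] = 4*g^3 + 15*g^2 - 26*g + 7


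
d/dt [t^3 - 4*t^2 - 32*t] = 3*t^2 - 8*t - 32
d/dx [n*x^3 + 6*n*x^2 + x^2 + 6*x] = 3*n*x^2 + 12*n*x + 2*x + 6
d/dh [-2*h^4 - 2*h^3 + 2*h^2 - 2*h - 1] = -8*h^3 - 6*h^2 + 4*h - 2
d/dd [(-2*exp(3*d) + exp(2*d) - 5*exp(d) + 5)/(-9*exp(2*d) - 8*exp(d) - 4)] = (18*exp(4*d) + 32*exp(3*d) - 29*exp(2*d) + 82*exp(d) + 60)*exp(d)/(81*exp(4*d) + 144*exp(3*d) + 136*exp(2*d) + 64*exp(d) + 16)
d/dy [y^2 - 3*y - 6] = 2*y - 3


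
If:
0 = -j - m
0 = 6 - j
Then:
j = 6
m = -6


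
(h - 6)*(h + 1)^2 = h^3 - 4*h^2 - 11*h - 6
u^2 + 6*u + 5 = (u + 1)*(u + 5)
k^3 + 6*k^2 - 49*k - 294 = (k - 7)*(k + 6)*(k + 7)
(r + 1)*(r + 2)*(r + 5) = r^3 + 8*r^2 + 17*r + 10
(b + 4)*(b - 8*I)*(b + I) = b^3 + 4*b^2 - 7*I*b^2 + 8*b - 28*I*b + 32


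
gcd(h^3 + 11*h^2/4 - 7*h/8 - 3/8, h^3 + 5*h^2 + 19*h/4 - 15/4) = h^2 + 5*h/2 - 3/2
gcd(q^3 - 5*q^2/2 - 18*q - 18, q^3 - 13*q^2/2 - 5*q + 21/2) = q + 3/2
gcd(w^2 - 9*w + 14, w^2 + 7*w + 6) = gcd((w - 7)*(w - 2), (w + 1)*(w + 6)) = 1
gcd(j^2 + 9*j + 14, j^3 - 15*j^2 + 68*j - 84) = 1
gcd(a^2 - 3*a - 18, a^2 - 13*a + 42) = a - 6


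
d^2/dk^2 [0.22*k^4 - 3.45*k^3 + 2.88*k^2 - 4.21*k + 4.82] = 2.64*k^2 - 20.7*k + 5.76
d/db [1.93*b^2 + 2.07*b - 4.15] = 3.86*b + 2.07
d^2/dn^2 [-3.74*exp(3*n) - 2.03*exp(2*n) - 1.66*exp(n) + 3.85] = (-33.66*exp(2*n) - 8.12*exp(n) - 1.66)*exp(n)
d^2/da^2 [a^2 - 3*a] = 2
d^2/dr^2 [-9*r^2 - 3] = -18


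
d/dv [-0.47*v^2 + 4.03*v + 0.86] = 4.03 - 0.94*v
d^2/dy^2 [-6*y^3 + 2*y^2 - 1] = 4 - 36*y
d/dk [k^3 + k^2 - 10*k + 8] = 3*k^2 + 2*k - 10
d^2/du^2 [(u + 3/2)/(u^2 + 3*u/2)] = 2/u^3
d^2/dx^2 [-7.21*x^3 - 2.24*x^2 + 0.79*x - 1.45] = -43.26*x - 4.48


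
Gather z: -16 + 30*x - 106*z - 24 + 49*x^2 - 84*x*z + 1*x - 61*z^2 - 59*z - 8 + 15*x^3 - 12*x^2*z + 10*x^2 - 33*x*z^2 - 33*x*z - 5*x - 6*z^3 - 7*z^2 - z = 15*x^3 + 59*x^2 + 26*x - 6*z^3 + z^2*(-33*x - 68) + z*(-12*x^2 - 117*x - 166) - 48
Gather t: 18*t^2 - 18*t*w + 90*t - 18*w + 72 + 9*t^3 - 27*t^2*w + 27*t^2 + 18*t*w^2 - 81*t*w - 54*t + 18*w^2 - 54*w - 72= 9*t^3 + t^2*(45 - 27*w) + t*(18*w^2 - 99*w + 36) + 18*w^2 - 72*w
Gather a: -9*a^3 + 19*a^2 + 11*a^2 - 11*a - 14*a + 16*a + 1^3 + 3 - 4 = -9*a^3 + 30*a^2 - 9*a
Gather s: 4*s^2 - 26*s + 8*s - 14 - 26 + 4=4*s^2 - 18*s - 36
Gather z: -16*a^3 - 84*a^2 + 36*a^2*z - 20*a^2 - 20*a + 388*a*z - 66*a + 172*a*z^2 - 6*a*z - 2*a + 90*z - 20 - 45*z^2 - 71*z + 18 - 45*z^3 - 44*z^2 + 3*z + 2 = -16*a^3 - 104*a^2 - 88*a - 45*z^3 + z^2*(172*a - 89) + z*(36*a^2 + 382*a + 22)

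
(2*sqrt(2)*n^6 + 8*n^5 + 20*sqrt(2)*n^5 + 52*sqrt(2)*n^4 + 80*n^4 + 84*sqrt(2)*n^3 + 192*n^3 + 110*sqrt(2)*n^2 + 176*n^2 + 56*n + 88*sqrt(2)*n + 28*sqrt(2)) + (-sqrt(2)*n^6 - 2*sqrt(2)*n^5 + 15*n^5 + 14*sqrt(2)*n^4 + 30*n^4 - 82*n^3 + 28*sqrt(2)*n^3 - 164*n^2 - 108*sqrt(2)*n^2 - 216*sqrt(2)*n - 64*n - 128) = sqrt(2)*n^6 + 23*n^5 + 18*sqrt(2)*n^5 + 66*sqrt(2)*n^4 + 110*n^4 + 110*n^3 + 112*sqrt(2)*n^3 + 2*sqrt(2)*n^2 + 12*n^2 - 128*sqrt(2)*n - 8*n - 128 + 28*sqrt(2)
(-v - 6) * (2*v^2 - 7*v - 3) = -2*v^3 - 5*v^2 + 45*v + 18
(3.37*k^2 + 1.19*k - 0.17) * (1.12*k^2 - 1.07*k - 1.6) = 3.7744*k^4 - 2.2731*k^3 - 6.8557*k^2 - 1.7221*k + 0.272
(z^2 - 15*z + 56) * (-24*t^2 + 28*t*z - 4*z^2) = -24*t^2*z^2 + 360*t^2*z - 1344*t^2 + 28*t*z^3 - 420*t*z^2 + 1568*t*z - 4*z^4 + 60*z^3 - 224*z^2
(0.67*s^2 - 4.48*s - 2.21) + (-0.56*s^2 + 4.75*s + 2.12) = 0.11*s^2 + 0.27*s - 0.0899999999999999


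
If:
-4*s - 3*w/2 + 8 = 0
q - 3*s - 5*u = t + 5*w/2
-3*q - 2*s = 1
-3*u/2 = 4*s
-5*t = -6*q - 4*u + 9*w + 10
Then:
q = -89/217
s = 25/217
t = -1096/93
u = -200/651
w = 3272/651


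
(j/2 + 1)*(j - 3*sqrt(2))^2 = j^3/2 - 3*sqrt(2)*j^2 + j^2 - 6*sqrt(2)*j + 9*j + 18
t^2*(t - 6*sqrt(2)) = t^3 - 6*sqrt(2)*t^2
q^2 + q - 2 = (q - 1)*(q + 2)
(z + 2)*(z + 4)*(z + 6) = z^3 + 12*z^2 + 44*z + 48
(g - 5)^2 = g^2 - 10*g + 25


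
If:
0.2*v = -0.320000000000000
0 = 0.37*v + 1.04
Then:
No Solution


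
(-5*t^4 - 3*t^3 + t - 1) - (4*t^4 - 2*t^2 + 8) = -9*t^4 - 3*t^3 + 2*t^2 + t - 9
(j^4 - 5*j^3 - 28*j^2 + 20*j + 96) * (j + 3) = j^5 - 2*j^4 - 43*j^3 - 64*j^2 + 156*j + 288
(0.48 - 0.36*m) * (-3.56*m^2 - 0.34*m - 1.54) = 1.2816*m^3 - 1.5864*m^2 + 0.3912*m - 0.7392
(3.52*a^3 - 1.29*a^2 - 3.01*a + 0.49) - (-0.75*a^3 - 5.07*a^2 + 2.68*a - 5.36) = 4.27*a^3 + 3.78*a^2 - 5.69*a + 5.85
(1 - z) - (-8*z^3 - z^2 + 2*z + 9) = 8*z^3 + z^2 - 3*z - 8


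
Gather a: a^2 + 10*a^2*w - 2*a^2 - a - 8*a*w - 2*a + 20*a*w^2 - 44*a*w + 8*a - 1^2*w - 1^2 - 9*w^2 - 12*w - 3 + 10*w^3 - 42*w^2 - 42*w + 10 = a^2*(10*w - 1) + a*(20*w^2 - 52*w + 5) + 10*w^3 - 51*w^2 - 55*w + 6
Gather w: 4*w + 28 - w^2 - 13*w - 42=-w^2 - 9*w - 14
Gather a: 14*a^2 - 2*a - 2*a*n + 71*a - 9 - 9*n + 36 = 14*a^2 + a*(69 - 2*n) - 9*n + 27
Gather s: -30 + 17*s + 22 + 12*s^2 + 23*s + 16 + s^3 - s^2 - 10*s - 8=s^3 + 11*s^2 + 30*s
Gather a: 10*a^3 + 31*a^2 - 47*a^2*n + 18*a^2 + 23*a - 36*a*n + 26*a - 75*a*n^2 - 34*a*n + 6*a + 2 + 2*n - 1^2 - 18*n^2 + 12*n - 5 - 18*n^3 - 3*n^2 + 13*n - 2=10*a^3 + a^2*(49 - 47*n) + a*(-75*n^2 - 70*n + 55) - 18*n^3 - 21*n^2 + 27*n - 6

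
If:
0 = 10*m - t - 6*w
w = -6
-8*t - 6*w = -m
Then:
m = -252/79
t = 324/79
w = -6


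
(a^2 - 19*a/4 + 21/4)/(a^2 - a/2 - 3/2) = (-4*a^2 + 19*a - 21)/(2*(-2*a^2 + a + 3))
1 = 1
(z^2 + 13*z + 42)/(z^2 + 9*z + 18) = (z + 7)/(z + 3)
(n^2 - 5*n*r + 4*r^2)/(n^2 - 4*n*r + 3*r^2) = (-n + 4*r)/(-n + 3*r)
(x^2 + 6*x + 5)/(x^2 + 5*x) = (x + 1)/x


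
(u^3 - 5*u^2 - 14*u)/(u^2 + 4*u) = (u^2 - 5*u - 14)/(u + 4)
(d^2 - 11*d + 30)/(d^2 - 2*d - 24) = (d - 5)/(d + 4)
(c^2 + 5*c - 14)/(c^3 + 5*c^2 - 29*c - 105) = (c - 2)/(c^2 - 2*c - 15)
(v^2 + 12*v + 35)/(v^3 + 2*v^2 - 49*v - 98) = (v + 5)/(v^2 - 5*v - 14)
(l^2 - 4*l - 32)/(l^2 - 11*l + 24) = (l + 4)/(l - 3)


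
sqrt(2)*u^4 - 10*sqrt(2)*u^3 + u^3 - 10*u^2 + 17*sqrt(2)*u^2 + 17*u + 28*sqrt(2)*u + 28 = (u - 7)*(u - 4)*(u + 1)*(sqrt(2)*u + 1)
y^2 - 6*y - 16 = (y - 8)*(y + 2)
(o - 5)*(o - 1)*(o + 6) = o^3 - 31*o + 30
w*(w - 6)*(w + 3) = w^3 - 3*w^2 - 18*w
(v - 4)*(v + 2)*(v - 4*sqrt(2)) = v^3 - 4*sqrt(2)*v^2 - 2*v^2 - 8*v + 8*sqrt(2)*v + 32*sqrt(2)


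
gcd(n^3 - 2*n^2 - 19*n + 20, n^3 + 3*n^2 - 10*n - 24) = n + 4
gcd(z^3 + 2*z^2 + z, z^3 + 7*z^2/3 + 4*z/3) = z^2 + z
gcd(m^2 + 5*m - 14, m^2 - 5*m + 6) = m - 2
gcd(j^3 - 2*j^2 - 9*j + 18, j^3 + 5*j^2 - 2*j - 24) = j^2 + j - 6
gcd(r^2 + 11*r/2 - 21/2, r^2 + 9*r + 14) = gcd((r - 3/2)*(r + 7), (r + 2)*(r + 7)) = r + 7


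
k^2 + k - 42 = (k - 6)*(k + 7)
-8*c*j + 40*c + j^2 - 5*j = (-8*c + j)*(j - 5)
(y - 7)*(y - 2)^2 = y^3 - 11*y^2 + 32*y - 28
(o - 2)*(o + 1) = o^2 - o - 2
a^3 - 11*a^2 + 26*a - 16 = (a - 8)*(a - 2)*(a - 1)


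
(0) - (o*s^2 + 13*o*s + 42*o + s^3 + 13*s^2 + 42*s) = -o*s^2 - 13*o*s - 42*o - s^3 - 13*s^2 - 42*s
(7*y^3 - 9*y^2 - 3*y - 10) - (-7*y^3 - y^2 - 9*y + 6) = 14*y^3 - 8*y^2 + 6*y - 16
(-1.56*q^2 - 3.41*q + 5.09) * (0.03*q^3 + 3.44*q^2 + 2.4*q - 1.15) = -0.0468*q^5 - 5.4687*q^4 - 15.3217*q^3 + 11.1196*q^2 + 16.1375*q - 5.8535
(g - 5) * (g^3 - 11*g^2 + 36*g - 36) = g^4 - 16*g^3 + 91*g^2 - 216*g + 180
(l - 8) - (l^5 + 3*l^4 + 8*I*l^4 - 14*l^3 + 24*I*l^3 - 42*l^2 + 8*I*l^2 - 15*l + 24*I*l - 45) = -l^5 - 3*l^4 - 8*I*l^4 + 14*l^3 - 24*I*l^3 + 42*l^2 - 8*I*l^2 + 16*l - 24*I*l + 37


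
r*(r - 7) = r^2 - 7*r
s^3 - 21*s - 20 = (s - 5)*(s + 1)*(s + 4)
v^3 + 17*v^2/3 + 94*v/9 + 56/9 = (v + 4/3)*(v + 2)*(v + 7/3)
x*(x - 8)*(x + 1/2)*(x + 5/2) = x^4 - 5*x^3 - 91*x^2/4 - 10*x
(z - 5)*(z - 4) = z^2 - 9*z + 20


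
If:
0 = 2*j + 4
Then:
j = -2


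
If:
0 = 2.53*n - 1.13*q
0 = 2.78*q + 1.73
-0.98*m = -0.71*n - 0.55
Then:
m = 0.36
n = -0.28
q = -0.62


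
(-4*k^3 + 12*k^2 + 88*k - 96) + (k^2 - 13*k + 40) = -4*k^3 + 13*k^2 + 75*k - 56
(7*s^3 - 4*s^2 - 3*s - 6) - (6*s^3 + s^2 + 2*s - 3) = s^3 - 5*s^2 - 5*s - 3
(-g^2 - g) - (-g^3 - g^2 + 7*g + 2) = g^3 - 8*g - 2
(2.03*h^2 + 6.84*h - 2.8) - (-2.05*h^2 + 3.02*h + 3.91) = 4.08*h^2 + 3.82*h - 6.71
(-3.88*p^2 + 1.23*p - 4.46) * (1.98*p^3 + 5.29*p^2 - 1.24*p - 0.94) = -7.6824*p^5 - 18.0898*p^4 + 2.4871*p^3 - 21.4714*p^2 + 4.3742*p + 4.1924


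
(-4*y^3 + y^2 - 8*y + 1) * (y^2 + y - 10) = -4*y^5 - 3*y^4 + 33*y^3 - 17*y^2 + 81*y - 10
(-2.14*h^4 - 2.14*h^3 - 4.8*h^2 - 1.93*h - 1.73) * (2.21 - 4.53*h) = 9.6942*h^5 + 4.9648*h^4 + 17.0146*h^3 - 1.8651*h^2 + 3.5716*h - 3.8233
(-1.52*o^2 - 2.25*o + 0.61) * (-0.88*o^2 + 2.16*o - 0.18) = 1.3376*o^4 - 1.3032*o^3 - 5.1232*o^2 + 1.7226*o - 0.1098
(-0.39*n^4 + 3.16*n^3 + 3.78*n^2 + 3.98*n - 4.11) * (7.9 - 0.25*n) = 0.0975*n^5 - 3.871*n^4 + 24.019*n^3 + 28.867*n^2 + 32.4695*n - 32.469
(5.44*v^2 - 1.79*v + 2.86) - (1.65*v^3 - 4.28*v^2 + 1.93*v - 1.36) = -1.65*v^3 + 9.72*v^2 - 3.72*v + 4.22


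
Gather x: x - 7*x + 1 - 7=-6*x - 6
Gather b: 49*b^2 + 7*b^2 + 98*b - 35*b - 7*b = 56*b^2 + 56*b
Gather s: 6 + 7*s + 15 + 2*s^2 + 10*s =2*s^2 + 17*s + 21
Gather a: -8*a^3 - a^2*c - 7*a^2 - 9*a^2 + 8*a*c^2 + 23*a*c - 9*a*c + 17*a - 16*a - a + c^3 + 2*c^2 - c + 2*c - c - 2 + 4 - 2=-8*a^3 + a^2*(-c - 16) + a*(8*c^2 + 14*c) + c^3 + 2*c^2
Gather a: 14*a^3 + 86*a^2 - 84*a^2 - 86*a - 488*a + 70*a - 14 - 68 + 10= 14*a^3 + 2*a^2 - 504*a - 72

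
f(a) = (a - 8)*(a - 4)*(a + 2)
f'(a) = (a - 8)*(a - 4) + (a - 8)*(a + 2) + (a - 4)*(a + 2) = 3*a^2 - 20*a + 8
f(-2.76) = -55.28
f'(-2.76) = 86.05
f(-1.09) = 42.10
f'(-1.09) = 33.36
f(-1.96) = 2.37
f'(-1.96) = 58.72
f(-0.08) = 63.30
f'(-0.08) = 9.62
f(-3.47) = -125.95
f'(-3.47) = 113.52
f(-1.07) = 42.77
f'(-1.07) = 32.83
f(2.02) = 47.60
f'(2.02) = -20.16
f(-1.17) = 39.35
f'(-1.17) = 35.51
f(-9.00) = -1547.00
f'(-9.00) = 431.00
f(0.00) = 64.00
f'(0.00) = 8.00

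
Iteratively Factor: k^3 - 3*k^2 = (k - 3)*(k^2) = k*(k - 3)*(k)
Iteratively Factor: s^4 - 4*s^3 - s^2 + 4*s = (s + 1)*(s^3 - 5*s^2 + 4*s) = (s - 1)*(s + 1)*(s^2 - 4*s) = s*(s - 1)*(s + 1)*(s - 4)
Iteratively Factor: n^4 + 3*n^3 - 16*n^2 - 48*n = (n - 4)*(n^3 + 7*n^2 + 12*n) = n*(n - 4)*(n^2 + 7*n + 12) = n*(n - 4)*(n + 4)*(n + 3)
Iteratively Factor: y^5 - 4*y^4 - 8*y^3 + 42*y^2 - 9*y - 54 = (y - 2)*(y^4 - 2*y^3 - 12*y^2 + 18*y + 27) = (y - 2)*(y + 3)*(y^3 - 5*y^2 + 3*y + 9) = (y - 3)*(y - 2)*(y + 3)*(y^2 - 2*y - 3) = (y - 3)^2*(y - 2)*(y + 3)*(y + 1)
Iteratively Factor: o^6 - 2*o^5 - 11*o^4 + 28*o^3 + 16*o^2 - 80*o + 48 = (o - 2)*(o^5 - 11*o^3 + 6*o^2 + 28*o - 24) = (o - 2)^2*(o^4 + 2*o^3 - 7*o^2 - 8*o + 12) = (o - 2)^2*(o - 1)*(o^3 + 3*o^2 - 4*o - 12) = (o - 2)^3*(o - 1)*(o^2 + 5*o + 6) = (o - 2)^3*(o - 1)*(o + 2)*(o + 3)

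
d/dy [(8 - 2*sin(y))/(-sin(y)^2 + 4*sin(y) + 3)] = 2*(8*sin(y) + cos(y)^2 - 20)*cos(y)/(4*sin(y) + cos(y)^2 + 2)^2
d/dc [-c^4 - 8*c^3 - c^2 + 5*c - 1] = -4*c^3 - 24*c^2 - 2*c + 5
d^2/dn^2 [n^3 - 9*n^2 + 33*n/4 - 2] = 6*n - 18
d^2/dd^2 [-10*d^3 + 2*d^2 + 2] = 4 - 60*d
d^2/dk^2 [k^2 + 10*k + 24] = 2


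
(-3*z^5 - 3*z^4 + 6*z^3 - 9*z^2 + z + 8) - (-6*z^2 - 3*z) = -3*z^5 - 3*z^4 + 6*z^3 - 3*z^2 + 4*z + 8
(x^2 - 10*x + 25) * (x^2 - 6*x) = x^4 - 16*x^3 + 85*x^2 - 150*x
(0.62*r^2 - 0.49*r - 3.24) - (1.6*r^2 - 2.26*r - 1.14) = -0.98*r^2 + 1.77*r - 2.1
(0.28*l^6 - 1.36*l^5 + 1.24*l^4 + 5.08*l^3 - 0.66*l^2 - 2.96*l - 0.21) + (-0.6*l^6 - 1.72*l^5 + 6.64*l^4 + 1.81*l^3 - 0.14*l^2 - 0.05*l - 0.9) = -0.32*l^6 - 3.08*l^5 + 7.88*l^4 + 6.89*l^3 - 0.8*l^2 - 3.01*l - 1.11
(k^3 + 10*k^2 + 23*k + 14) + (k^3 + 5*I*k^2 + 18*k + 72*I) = 2*k^3 + 10*k^2 + 5*I*k^2 + 41*k + 14 + 72*I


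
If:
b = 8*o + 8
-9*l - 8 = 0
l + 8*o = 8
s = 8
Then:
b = 152/9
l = -8/9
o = 10/9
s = 8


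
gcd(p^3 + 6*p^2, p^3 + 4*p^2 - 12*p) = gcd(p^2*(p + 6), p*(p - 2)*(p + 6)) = p^2 + 6*p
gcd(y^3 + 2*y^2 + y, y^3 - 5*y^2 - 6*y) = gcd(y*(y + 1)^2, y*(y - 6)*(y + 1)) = y^2 + y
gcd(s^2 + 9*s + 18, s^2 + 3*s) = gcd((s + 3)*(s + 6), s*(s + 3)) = s + 3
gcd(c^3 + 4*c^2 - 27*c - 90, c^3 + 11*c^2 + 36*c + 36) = c^2 + 9*c + 18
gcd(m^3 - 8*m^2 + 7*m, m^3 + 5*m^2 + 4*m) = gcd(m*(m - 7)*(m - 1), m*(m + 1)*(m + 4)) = m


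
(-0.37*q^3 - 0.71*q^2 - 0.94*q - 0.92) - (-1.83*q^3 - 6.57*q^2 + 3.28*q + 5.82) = 1.46*q^3 + 5.86*q^2 - 4.22*q - 6.74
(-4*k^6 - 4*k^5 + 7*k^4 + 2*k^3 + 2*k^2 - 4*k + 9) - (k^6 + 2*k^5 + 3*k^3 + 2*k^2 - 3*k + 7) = -5*k^6 - 6*k^5 + 7*k^4 - k^3 - k + 2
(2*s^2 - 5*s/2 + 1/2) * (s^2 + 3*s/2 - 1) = 2*s^4 + s^3/2 - 21*s^2/4 + 13*s/4 - 1/2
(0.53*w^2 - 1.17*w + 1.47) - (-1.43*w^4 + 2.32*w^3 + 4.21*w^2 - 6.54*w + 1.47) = 1.43*w^4 - 2.32*w^3 - 3.68*w^2 + 5.37*w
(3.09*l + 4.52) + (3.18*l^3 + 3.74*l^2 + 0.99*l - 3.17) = 3.18*l^3 + 3.74*l^2 + 4.08*l + 1.35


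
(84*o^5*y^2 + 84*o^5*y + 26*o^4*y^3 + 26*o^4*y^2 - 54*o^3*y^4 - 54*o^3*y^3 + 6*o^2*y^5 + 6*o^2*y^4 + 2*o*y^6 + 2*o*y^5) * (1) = 84*o^5*y^2 + 84*o^5*y + 26*o^4*y^3 + 26*o^4*y^2 - 54*o^3*y^4 - 54*o^3*y^3 + 6*o^2*y^5 + 6*o^2*y^4 + 2*o*y^6 + 2*o*y^5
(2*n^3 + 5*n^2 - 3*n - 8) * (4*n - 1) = 8*n^4 + 18*n^3 - 17*n^2 - 29*n + 8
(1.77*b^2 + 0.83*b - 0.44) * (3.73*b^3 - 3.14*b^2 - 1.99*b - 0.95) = 6.6021*b^5 - 2.4619*b^4 - 7.7697*b^3 - 1.9516*b^2 + 0.0871000000000001*b + 0.418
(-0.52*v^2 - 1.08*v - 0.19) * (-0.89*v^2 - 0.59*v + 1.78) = 0.4628*v^4 + 1.268*v^3 - 0.1193*v^2 - 1.8103*v - 0.3382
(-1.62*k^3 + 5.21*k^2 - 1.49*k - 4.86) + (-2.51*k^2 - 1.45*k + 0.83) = -1.62*k^3 + 2.7*k^2 - 2.94*k - 4.03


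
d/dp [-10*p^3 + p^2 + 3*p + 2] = -30*p^2 + 2*p + 3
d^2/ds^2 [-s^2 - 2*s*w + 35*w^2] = -2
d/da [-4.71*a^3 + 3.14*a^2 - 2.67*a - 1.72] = -14.13*a^2 + 6.28*a - 2.67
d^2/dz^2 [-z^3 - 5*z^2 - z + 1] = -6*z - 10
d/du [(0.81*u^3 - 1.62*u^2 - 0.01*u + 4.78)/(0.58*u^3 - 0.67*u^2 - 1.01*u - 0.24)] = (0.3969*u^4 - 1.6246*u^3 - 7.2709*u^2 + 7.1828*u + 4.8302)/(0.3364*u^6 - 0.7772*u^5 - 0.7227*u^4 + 1.075*u^3 + 1.3417*u^2 + 0.4848*u + 0.0576)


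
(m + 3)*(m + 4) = m^2 + 7*m + 12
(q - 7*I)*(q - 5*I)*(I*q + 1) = I*q^3 + 13*q^2 - 47*I*q - 35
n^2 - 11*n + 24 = (n - 8)*(n - 3)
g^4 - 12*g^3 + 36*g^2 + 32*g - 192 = (g - 6)*(g - 4)^2*(g + 2)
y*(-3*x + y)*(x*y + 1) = -3*x^2*y^2 + x*y^3 - 3*x*y + y^2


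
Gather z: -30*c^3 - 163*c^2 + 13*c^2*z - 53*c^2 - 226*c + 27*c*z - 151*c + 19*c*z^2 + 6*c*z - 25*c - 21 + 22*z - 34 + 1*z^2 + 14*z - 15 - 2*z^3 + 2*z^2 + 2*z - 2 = -30*c^3 - 216*c^2 - 402*c - 2*z^3 + z^2*(19*c + 3) + z*(13*c^2 + 33*c + 38) - 72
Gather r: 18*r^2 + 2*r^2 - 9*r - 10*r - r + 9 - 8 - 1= 20*r^2 - 20*r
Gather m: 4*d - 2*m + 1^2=4*d - 2*m + 1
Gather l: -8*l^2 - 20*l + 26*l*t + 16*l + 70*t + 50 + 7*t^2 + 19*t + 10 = -8*l^2 + l*(26*t - 4) + 7*t^2 + 89*t + 60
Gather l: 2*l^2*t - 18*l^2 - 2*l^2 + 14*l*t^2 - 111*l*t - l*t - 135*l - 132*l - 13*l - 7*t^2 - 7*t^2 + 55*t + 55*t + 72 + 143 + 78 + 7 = l^2*(2*t - 20) + l*(14*t^2 - 112*t - 280) - 14*t^2 + 110*t + 300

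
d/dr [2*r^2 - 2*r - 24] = 4*r - 2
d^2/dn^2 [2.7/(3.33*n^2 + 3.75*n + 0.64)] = (-59.88006*n^2 - 67.4325*n + 2.7*(6.66*n + 3.75)*(13.32*n + 7.5) - 11.50848)/(3.33*n^2 + 3.75*n + 0.64)^3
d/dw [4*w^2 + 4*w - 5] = 8*w + 4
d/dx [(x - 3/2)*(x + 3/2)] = 2*x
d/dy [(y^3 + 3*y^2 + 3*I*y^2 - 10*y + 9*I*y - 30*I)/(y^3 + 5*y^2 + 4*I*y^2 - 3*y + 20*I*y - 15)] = (2 + I)/(y^2 + 2*I*y - 1)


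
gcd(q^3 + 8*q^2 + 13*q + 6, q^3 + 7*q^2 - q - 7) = q + 1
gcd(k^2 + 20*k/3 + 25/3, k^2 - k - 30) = k + 5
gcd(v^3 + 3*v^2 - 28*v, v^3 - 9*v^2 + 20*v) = v^2 - 4*v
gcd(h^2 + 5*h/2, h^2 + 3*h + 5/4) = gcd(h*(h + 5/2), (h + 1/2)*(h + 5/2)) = h + 5/2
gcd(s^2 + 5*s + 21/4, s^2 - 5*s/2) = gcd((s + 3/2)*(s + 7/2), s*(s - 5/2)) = 1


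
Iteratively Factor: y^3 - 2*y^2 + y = (y)*(y^2 - 2*y + 1) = y*(y - 1)*(y - 1)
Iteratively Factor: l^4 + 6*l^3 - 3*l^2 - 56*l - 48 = (l + 4)*(l^3 + 2*l^2 - 11*l - 12) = (l - 3)*(l + 4)*(l^2 + 5*l + 4) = (l - 3)*(l + 4)^2*(l + 1)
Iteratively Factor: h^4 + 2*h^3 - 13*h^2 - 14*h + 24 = (h + 2)*(h^3 - 13*h + 12) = (h + 2)*(h + 4)*(h^2 - 4*h + 3) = (h - 3)*(h + 2)*(h + 4)*(h - 1)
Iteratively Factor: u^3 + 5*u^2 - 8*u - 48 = (u - 3)*(u^2 + 8*u + 16) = (u - 3)*(u + 4)*(u + 4)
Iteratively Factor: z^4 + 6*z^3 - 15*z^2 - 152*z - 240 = (z + 4)*(z^3 + 2*z^2 - 23*z - 60) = (z + 4)^2*(z^2 - 2*z - 15) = (z + 3)*(z + 4)^2*(z - 5)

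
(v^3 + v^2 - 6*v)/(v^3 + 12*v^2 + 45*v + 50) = v*(v^2 + v - 6)/(v^3 + 12*v^2 + 45*v + 50)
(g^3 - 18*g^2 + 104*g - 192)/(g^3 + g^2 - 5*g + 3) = (g^3 - 18*g^2 + 104*g - 192)/(g^3 + g^2 - 5*g + 3)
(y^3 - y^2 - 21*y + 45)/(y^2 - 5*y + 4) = (y^3 - y^2 - 21*y + 45)/(y^2 - 5*y + 4)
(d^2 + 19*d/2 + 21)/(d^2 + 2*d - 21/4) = 2*(d + 6)/(2*d - 3)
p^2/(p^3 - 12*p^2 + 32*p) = p/(p^2 - 12*p + 32)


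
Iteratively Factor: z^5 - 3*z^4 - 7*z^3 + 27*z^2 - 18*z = (z - 3)*(z^4 - 7*z^2 + 6*z) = (z - 3)*(z + 3)*(z^3 - 3*z^2 + 2*z) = z*(z - 3)*(z + 3)*(z^2 - 3*z + 2) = z*(z - 3)*(z - 2)*(z + 3)*(z - 1)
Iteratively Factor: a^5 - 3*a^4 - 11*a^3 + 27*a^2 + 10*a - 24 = (a + 1)*(a^4 - 4*a^3 - 7*a^2 + 34*a - 24) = (a - 2)*(a + 1)*(a^3 - 2*a^2 - 11*a + 12) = (a - 4)*(a - 2)*(a + 1)*(a^2 + 2*a - 3) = (a - 4)*(a - 2)*(a - 1)*(a + 1)*(a + 3)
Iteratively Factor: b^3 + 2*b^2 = (b)*(b^2 + 2*b) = b*(b + 2)*(b)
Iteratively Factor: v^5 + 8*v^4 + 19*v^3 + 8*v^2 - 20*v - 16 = (v - 1)*(v^4 + 9*v^3 + 28*v^2 + 36*v + 16) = (v - 1)*(v + 2)*(v^3 + 7*v^2 + 14*v + 8) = (v - 1)*(v + 2)^2*(v^2 + 5*v + 4) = (v - 1)*(v + 1)*(v + 2)^2*(v + 4)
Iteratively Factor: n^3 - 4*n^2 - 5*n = (n - 5)*(n^2 + n) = (n - 5)*(n + 1)*(n)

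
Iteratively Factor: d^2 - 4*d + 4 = (d - 2)*(d - 2)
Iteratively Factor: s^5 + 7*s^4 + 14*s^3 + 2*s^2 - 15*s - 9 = (s + 1)*(s^4 + 6*s^3 + 8*s^2 - 6*s - 9) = (s + 1)*(s + 3)*(s^3 + 3*s^2 - s - 3) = (s + 1)^2*(s + 3)*(s^2 + 2*s - 3) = (s + 1)^2*(s + 3)^2*(s - 1)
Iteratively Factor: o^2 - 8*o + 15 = (o - 5)*(o - 3)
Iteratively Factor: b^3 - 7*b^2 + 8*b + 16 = (b - 4)*(b^2 - 3*b - 4) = (b - 4)^2*(b + 1)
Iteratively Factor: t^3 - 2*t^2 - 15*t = (t + 3)*(t^2 - 5*t) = t*(t + 3)*(t - 5)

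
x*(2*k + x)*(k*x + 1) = 2*k^2*x^2 + k*x^3 + 2*k*x + x^2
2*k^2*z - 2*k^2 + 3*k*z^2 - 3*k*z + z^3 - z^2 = (k + z)*(2*k + z)*(z - 1)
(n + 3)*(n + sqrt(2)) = n^2 + sqrt(2)*n + 3*n + 3*sqrt(2)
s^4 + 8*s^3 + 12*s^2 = s^2*(s + 2)*(s + 6)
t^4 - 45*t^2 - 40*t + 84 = (t - 7)*(t - 1)*(t + 2)*(t + 6)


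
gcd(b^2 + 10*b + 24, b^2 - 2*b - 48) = b + 6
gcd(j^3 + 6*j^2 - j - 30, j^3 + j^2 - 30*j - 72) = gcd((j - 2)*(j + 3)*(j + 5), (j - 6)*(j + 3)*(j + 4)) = j + 3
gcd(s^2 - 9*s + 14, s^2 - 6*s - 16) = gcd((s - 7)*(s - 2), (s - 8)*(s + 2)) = 1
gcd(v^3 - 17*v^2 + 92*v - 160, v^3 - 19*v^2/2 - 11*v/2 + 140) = v^2 - 13*v + 40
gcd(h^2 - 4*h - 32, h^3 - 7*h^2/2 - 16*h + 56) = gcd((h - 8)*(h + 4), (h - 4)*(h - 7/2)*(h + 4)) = h + 4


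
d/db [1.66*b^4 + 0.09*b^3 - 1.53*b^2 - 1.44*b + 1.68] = 6.64*b^3 + 0.27*b^2 - 3.06*b - 1.44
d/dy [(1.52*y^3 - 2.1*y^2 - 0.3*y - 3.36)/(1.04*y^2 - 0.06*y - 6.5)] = (1.5808*y^4 - 0.1824*y^3 - 29.202*y^2 + 34.2888*y + 1.7484)/(1.0816*y^4 - 0.1248*y^3 - 13.5164*y^2 + 0.78*y + 42.25)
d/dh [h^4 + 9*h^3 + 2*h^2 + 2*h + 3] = 4*h^3 + 27*h^2 + 4*h + 2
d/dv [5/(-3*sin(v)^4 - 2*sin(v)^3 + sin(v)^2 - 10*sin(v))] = 10*(6*sin(v)^3 + 3*sin(v)^2 - sin(v) + 5)*cos(v)/((3*sin(v)^3 + 2*sin(v)^2 - sin(v) + 10)^2*sin(v)^2)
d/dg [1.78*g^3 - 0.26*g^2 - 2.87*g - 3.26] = 5.34*g^2 - 0.52*g - 2.87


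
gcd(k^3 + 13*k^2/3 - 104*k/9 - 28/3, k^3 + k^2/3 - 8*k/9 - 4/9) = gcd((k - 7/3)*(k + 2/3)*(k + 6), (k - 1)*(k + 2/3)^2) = k + 2/3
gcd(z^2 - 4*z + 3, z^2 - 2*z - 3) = z - 3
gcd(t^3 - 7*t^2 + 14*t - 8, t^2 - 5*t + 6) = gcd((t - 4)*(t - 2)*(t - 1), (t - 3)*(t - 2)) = t - 2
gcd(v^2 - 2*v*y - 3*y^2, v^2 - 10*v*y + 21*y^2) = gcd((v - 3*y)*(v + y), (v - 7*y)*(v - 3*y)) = -v + 3*y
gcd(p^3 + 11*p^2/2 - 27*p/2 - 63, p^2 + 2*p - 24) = p + 6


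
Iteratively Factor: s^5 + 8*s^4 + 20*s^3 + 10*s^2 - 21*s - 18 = (s + 1)*(s^4 + 7*s^3 + 13*s^2 - 3*s - 18) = (s - 1)*(s + 1)*(s^3 + 8*s^2 + 21*s + 18) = (s - 1)*(s + 1)*(s + 3)*(s^2 + 5*s + 6) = (s - 1)*(s + 1)*(s + 2)*(s + 3)*(s + 3)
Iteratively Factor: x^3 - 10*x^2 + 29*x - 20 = (x - 5)*(x^2 - 5*x + 4) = (x - 5)*(x - 4)*(x - 1)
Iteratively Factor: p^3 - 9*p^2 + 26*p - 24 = (p - 4)*(p^2 - 5*p + 6) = (p - 4)*(p - 2)*(p - 3)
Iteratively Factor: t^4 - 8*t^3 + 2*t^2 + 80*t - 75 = (t - 5)*(t^3 - 3*t^2 - 13*t + 15) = (t - 5)*(t + 3)*(t^2 - 6*t + 5) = (t - 5)*(t - 1)*(t + 3)*(t - 5)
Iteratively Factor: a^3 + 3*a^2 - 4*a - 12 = (a + 3)*(a^2 - 4) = (a - 2)*(a + 3)*(a + 2)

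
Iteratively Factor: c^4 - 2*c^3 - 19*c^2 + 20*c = (c)*(c^3 - 2*c^2 - 19*c + 20) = c*(c + 4)*(c^2 - 6*c + 5) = c*(c - 1)*(c + 4)*(c - 5)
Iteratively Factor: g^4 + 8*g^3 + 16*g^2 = (g + 4)*(g^3 + 4*g^2) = g*(g + 4)*(g^2 + 4*g) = g*(g + 4)^2*(g)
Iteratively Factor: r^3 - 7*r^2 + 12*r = (r - 4)*(r^2 - 3*r) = r*(r - 4)*(r - 3)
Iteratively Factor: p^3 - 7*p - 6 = (p - 3)*(p^2 + 3*p + 2) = (p - 3)*(p + 1)*(p + 2)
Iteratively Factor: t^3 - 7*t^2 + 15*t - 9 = (t - 3)*(t^2 - 4*t + 3) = (t - 3)^2*(t - 1)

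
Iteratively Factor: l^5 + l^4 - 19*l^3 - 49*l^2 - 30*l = (l - 5)*(l^4 + 6*l^3 + 11*l^2 + 6*l) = (l - 5)*(l + 3)*(l^3 + 3*l^2 + 2*l) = (l - 5)*(l + 2)*(l + 3)*(l^2 + l) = l*(l - 5)*(l + 2)*(l + 3)*(l + 1)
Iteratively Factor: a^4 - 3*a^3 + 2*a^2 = (a)*(a^3 - 3*a^2 + 2*a) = a*(a - 1)*(a^2 - 2*a) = a^2*(a - 1)*(a - 2)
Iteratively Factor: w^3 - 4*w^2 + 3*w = (w)*(w^2 - 4*w + 3) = w*(w - 1)*(w - 3)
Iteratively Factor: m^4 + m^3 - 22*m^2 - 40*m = (m + 2)*(m^3 - m^2 - 20*m) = (m - 5)*(m + 2)*(m^2 + 4*m) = m*(m - 5)*(m + 2)*(m + 4)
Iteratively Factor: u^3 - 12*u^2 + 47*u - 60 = (u - 4)*(u^2 - 8*u + 15) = (u - 5)*(u - 4)*(u - 3)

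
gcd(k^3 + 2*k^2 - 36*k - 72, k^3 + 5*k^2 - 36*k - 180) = k^2 - 36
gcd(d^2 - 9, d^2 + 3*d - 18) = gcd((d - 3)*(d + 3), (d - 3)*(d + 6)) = d - 3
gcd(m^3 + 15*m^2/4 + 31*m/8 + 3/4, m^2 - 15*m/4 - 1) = m + 1/4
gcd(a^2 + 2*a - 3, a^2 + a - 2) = a - 1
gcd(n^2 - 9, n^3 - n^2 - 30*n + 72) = n - 3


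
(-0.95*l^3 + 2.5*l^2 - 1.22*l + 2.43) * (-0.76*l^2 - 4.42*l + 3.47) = 0.722*l^5 + 2.299*l^4 - 13.4193*l^3 + 12.2206*l^2 - 14.974*l + 8.4321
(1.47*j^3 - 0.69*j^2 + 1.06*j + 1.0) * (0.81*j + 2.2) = 1.1907*j^4 + 2.6751*j^3 - 0.6594*j^2 + 3.142*j + 2.2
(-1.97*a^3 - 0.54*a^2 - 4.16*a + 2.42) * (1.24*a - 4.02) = -2.4428*a^4 + 7.2498*a^3 - 2.9876*a^2 + 19.724*a - 9.7284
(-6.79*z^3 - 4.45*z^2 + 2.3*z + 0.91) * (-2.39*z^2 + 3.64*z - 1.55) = 16.2281*z^5 - 14.0801*z^4 - 11.1705*z^3 + 13.0946*z^2 - 0.2526*z - 1.4105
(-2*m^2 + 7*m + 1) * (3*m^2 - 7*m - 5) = -6*m^4 + 35*m^3 - 36*m^2 - 42*m - 5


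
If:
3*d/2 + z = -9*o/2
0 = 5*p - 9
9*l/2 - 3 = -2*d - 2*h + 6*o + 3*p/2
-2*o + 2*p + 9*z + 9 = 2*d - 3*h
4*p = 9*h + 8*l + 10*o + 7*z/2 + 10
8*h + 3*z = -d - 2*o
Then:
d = 314138/204525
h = 66673/204525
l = 24181/204525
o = -49226/204525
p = 9/5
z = -16646/13635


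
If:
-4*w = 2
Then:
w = -1/2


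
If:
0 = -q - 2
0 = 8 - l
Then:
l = 8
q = -2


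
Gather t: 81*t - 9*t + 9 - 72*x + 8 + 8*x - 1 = 72*t - 64*x + 16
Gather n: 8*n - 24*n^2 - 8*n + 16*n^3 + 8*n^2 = 16*n^3 - 16*n^2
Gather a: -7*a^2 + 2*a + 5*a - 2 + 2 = -7*a^2 + 7*a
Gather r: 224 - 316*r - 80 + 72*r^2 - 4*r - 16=72*r^2 - 320*r + 128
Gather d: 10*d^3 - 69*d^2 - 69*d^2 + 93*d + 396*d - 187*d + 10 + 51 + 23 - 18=10*d^3 - 138*d^2 + 302*d + 66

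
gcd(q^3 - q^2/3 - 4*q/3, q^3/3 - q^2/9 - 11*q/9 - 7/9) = q + 1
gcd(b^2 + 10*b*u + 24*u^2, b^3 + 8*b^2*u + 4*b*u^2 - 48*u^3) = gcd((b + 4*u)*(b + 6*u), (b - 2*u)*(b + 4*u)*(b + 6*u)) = b^2 + 10*b*u + 24*u^2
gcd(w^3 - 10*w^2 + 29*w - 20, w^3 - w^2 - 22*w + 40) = w - 4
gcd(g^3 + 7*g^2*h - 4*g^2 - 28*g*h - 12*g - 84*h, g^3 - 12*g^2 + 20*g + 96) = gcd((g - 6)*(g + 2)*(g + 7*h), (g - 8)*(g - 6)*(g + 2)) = g^2 - 4*g - 12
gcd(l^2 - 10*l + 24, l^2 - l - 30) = l - 6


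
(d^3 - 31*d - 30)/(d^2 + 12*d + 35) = (d^2 - 5*d - 6)/(d + 7)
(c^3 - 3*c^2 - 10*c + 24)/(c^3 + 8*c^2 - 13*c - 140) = (c^2 + c - 6)/(c^2 + 12*c + 35)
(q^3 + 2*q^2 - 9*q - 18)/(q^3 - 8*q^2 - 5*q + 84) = (q^2 - q - 6)/(q^2 - 11*q + 28)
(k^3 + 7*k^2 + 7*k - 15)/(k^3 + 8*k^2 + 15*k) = (k - 1)/k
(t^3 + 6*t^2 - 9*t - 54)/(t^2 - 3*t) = t + 9 + 18/t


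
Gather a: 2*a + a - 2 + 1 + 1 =3*a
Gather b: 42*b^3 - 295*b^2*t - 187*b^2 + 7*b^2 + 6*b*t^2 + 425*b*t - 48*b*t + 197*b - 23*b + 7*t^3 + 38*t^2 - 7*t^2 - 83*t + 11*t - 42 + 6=42*b^3 + b^2*(-295*t - 180) + b*(6*t^2 + 377*t + 174) + 7*t^3 + 31*t^2 - 72*t - 36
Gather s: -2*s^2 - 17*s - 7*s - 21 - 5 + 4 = -2*s^2 - 24*s - 22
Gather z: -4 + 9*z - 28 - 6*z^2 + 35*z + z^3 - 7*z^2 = z^3 - 13*z^2 + 44*z - 32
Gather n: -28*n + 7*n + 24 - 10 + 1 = 15 - 21*n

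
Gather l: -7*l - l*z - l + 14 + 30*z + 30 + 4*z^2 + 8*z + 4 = l*(-z - 8) + 4*z^2 + 38*z + 48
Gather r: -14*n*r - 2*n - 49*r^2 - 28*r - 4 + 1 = -2*n - 49*r^2 + r*(-14*n - 28) - 3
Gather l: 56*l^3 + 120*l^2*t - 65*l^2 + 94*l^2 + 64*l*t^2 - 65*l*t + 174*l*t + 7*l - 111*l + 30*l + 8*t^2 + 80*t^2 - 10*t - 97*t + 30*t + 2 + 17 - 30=56*l^3 + l^2*(120*t + 29) + l*(64*t^2 + 109*t - 74) + 88*t^2 - 77*t - 11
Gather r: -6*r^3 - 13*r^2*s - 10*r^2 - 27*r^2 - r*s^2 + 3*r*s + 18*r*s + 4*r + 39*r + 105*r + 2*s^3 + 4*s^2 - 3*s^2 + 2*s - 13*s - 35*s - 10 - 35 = -6*r^3 + r^2*(-13*s - 37) + r*(-s^2 + 21*s + 148) + 2*s^3 + s^2 - 46*s - 45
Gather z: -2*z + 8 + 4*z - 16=2*z - 8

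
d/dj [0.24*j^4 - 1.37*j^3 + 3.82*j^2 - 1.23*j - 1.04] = 0.96*j^3 - 4.11*j^2 + 7.64*j - 1.23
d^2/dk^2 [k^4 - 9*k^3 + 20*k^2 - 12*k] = 12*k^2 - 54*k + 40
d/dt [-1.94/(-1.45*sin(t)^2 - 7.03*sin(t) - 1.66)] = -(5.626*sin(t) + 13.6382)*cos(t)/(1.45*sin(t)^2 + 7.03*sin(t) + 1.66)^2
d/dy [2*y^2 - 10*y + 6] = 4*y - 10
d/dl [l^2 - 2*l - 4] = 2*l - 2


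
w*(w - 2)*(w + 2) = w^3 - 4*w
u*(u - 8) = u^2 - 8*u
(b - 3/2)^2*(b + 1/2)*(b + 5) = b^4 + 5*b^3/2 - 47*b^2/4 + 39*b/8 + 45/8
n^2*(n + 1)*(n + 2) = n^4 + 3*n^3 + 2*n^2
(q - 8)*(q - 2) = q^2 - 10*q + 16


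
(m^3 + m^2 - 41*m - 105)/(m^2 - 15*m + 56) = (m^2 + 8*m + 15)/(m - 8)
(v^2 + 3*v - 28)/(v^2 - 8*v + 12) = (v^2 + 3*v - 28)/(v^2 - 8*v + 12)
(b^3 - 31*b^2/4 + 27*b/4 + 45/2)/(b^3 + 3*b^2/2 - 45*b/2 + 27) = (4*b^2 - 19*b - 30)/(2*(2*b^2 + 9*b - 18))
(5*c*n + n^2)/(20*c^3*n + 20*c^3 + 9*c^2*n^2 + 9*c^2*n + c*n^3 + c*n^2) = n/(c*(4*c*n + 4*c + n^2 + n))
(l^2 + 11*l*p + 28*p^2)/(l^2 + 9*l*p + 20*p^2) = (l + 7*p)/(l + 5*p)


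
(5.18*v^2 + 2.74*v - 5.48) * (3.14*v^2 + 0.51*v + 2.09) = 16.2652*v^4 + 11.2454*v^3 - 4.9836*v^2 + 2.9318*v - 11.4532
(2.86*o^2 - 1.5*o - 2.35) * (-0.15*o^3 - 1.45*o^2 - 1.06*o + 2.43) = -0.429*o^5 - 3.922*o^4 - 0.5041*o^3 + 11.9473*o^2 - 1.154*o - 5.7105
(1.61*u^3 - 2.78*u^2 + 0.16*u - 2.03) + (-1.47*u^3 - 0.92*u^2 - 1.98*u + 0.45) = 0.14*u^3 - 3.7*u^2 - 1.82*u - 1.58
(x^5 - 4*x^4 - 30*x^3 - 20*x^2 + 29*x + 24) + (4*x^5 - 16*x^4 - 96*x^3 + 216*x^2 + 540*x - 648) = 5*x^5 - 20*x^4 - 126*x^3 + 196*x^2 + 569*x - 624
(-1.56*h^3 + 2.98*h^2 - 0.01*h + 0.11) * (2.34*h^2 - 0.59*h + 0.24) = -3.6504*h^5 + 7.8936*h^4 - 2.156*h^3 + 0.9785*h^2 - 0.0673*h + 0.0264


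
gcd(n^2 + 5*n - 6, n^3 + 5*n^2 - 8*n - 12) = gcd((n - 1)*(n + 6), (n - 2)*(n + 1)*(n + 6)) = n + 6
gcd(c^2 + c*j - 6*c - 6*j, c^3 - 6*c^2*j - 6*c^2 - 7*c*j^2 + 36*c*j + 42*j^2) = c^2 + c*j - 6*c - 6*j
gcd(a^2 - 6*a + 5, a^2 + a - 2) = a - 1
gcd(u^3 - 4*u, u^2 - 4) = u^2 - 4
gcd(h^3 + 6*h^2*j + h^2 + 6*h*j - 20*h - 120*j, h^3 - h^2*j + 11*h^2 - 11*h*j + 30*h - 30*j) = h + 5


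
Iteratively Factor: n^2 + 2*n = (n + 2)*(n)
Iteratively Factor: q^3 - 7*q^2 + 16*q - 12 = (q - 2)*(q^2 - 5*q + 6) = (q - 3)*(q - 2)*(q - 2)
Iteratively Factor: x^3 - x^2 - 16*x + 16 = (x - 4)*(x^2 + 3*x - 4) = (x - 4)*(x + 4)*(x - 1)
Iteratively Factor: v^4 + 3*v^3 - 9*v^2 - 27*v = (v + 3)*(v^3 - 9*v) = (v - 3)*(v + 3)*(v^2 + 3*v) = v*(v - 3)*(v + 3)*(v + 3)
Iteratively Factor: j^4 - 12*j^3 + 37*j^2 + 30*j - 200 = (j - 4)*(j^3 - 8*j^2 + 5*j + 50) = (j - 5)*(j - 4)*(j^2 - 3*j - 10) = (j - 5)^2*(j - 4)*(j + 2)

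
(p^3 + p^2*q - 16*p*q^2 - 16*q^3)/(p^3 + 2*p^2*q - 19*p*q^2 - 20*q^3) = (p + 4*q)/(p + 5*q)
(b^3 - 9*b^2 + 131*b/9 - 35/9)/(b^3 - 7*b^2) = 1 - 2/b + 5/(9*b^2)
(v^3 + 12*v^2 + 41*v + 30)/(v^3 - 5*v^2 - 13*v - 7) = (v^2 + 11*v + 30)/(v^2 - 6*v - 7)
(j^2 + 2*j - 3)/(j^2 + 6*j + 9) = (j - 1)/(j + 3)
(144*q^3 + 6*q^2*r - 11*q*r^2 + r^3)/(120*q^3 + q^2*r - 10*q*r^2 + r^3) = (6*q - r)/(5*q - r)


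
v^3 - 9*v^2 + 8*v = v*(v - 8)*(v - 1)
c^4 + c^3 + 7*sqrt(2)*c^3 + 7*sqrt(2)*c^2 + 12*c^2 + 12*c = c*(c + 1)*(c + sqrt(2))*(c + 6*sqrt(2))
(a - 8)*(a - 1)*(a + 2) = a^3 - 7*a^2 - 10*a + 16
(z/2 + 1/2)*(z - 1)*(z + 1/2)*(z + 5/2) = z^4/2 + 3*z^3/2 + z^2/8 - 3*z/2 - 5/8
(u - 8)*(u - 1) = u^2 - 9*u + 8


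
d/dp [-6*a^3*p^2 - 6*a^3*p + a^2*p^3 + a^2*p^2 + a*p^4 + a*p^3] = a*(-12*a^2*p - 6*a^2 + 3*a*p^2 + 2*a*p + 4*p^3 + 3*p^2)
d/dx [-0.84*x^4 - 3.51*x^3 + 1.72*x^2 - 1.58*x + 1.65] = -3.36*x^3 - 10.53*x^2 + 3.44*x - 1.58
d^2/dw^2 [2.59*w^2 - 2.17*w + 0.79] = 5.18000000000000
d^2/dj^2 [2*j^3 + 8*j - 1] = 12*j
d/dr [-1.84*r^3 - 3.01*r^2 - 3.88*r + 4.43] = -5.52*r^2 - 6.02*r - 3.88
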